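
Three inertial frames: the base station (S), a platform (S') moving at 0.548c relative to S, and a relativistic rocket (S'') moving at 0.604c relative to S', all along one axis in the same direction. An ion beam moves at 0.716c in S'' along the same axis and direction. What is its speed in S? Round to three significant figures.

0.976c

Apply u = (u'+v)/(1+u'v) twice. Ion beam in the platform frame: (0.716+0.604)/(1+0.716·0.604) = 1.32/1.432464 = 0.92149c.
That velocity, transformed to the rest frame of the base station: (0.92149+0.548)/(1+0.92149·0.548) = 1.46949/1.50497652 = 0.97642c.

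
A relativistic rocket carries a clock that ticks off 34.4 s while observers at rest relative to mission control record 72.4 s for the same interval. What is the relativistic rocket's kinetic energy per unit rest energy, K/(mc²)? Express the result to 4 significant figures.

γ = Δt/Δτ = 72.4/34.4 = 2.10465.
K/(mc²) = γ − 1 = 2.10465 − 1 = 1.105.

1.105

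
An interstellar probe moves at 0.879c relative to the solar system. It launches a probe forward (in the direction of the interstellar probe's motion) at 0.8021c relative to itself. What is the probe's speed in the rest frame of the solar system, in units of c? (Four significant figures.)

0.9860c

In units of c, u = (u' + v)/(1 + u'v) with u' = 0.8021 and v = 0.879.
Numerator: 0.8021 + 0.879 = 1.6811. Denominator: 1 + (0.8021)(0.879) = 1.7050459.
u = 1.6811/1.7050459 = 0.98596, so the speed is 0.9860c.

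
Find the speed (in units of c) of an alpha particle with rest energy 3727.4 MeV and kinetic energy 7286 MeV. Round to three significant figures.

0.941c

K = (γ−1)mc², so γ = 1 + 7286/3727.4 = 2.9547.
Then v/c = √(1 − γ⁻²) = √(1 − 0.114544) = √0.885456 = 0.941.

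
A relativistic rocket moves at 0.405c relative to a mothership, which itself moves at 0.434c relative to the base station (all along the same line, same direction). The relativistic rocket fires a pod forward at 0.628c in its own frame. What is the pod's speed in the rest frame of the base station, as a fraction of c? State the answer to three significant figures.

0.926c

Compose velocities in two stages. Stage 1 (into S'): u₁ = (0.628+0.405)/(1+0.628×0.405) = 0.82354.
Stage 2 (into S): u = (0.82354+0.434)/(1+0.82354×0.434) = 0.92642, so the speed is 0.926c.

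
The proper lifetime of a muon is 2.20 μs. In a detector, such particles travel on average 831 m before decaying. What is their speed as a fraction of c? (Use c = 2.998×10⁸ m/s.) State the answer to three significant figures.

d = βγcτ ⇒ βγ = d/(cτ) = 831.0 m / (659.56 m) = 1.2599.
β = (βγ)/√(1+(βγ)²) = 1.2599/√2.58735 = 0.783.

0.783c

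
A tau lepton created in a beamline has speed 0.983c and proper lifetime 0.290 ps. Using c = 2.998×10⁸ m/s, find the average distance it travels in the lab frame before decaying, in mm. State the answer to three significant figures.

0.465 mm

With β = 0.983, γ = 1/√(1 − 0.983²) = 1/√0.033711 = 5.4465.
Lab-frame lifetime: Δt = γτ = 5.4465 × 0.290 ps = 1.5795 ps.
Distance: d = vΔt = 0.983 × 2.998×10⁸ m/s × 1.5795×10^-12 s = 4.65×10^-4 m = 0.465 mm.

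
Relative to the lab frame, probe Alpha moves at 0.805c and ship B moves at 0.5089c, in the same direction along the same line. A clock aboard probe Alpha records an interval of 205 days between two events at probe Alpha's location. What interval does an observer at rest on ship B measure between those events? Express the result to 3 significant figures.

237 days

Speed of probe Alpha in ship B's frame: u = (v_A − v_B)/(1 − v_A v_B/c²) = (0.805 − 0.5089)/(1 − 0.805×0.5089) = 0.2961/0.5903355 = 0.50158; |u| = 0.50158c.
γ for this relative speed: γ = 1/√(1 − 0.251582) = 1.1559.
The clock on probe Alpha records proper time, so ship B measures Δt = γΔτ = 1.1559 × 205 = 237 days.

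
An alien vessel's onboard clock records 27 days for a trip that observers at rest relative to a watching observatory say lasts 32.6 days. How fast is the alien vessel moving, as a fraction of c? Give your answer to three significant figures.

0.560c

γ = Δt/Δτ = 32.6/27 = 1.2074.
β = √(1 − 1/γ²) = √(1 − 0.685958) = √0.314042 = 0.560.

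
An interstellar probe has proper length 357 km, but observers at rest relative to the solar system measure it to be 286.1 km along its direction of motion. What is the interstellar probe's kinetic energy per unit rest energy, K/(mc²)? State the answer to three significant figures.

γ = L₀/L = 357/286.1 = 1.24782.
Since K = (γ−1)mc², K/(mc²) = 1.24782 − 1 = 0.248.

0.248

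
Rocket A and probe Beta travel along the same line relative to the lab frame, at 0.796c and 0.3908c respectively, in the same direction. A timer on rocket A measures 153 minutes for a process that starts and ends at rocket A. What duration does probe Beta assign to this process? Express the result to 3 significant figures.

Speed of rocket A in probe Beta's frame: u = (v_A − v_B)/(1 − v_A v_B/c²) = (0.796 − 0.3908)/(1 − 0.796×0.3908) = 0.4052/0.6889232 = 0.58816; |u| = 0.58816c.
At |u| = 0.58816c, γ = (1 − 0.345932)^(−1/2) = 1.2365.
The clock on rocket A records proper time, so probe Beta measures Δt = γΔτ = 1.2365 × 153 = 189 minutes.

189 minutes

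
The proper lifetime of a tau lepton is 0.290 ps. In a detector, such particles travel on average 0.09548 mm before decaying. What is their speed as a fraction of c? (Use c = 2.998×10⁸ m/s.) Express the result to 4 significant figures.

0.7394c

d = βγcτ ⇒ βγ = d/(cτ) = 9.548×10^-5 m / (8.6942×10^-5 m) = 1.0982.
β = (βγ)/√(1+(βγ)²) = 1.0982/√2.20604 = 0.7394.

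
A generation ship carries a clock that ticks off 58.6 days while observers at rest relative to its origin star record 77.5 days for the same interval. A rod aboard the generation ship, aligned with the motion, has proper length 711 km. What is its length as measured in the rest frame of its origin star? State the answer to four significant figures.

537.6 km

γ = Δt/Δτ = 77.5/58.6 = 1.32253.
L = L₀/γ = 711/1.32253 = 537.6 km.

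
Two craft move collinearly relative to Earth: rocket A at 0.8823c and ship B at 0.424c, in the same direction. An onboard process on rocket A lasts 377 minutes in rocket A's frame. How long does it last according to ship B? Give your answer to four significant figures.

553.5 minutes

The velocity of rocket A relative to ship B is (0.8823 − 0.424)c / (1 − 0.8823×0.424) = 0.73222c; relative speed 0.73222c.
At |u| = 0.73222c, γ = (1 − 0.536146)^(−1/2) = 1.4683.
The clock on rocket A records proper time, so ship B measures Δt = γΔτ = 1.4683 × 377 = 553.5 minutes.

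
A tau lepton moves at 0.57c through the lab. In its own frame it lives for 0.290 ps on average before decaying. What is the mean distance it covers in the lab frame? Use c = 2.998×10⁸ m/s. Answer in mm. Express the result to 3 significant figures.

0.0603 mm

β² = 0.3249, so γ = 1/√0.6751 = 1.2171.
Lab-frame lifetime: Δt = γτ = 1.2171 × 0.290 ps = 0.35296 ps.
Distance: d = vΔt = 0.57 × 2.998×10⁸ m/s × 3.5296×10^-13 s = 6.03×10^-5 m = 0.0603 mm.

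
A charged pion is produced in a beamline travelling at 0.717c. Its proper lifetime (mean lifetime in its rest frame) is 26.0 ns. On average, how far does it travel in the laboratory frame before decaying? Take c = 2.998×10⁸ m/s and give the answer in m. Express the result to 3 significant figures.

γ = 1/√(1 − β²) = 1/√(1 − 0.514089) = 1/√0.485911 = 1/0.697073 = 1.4346.
Lab-frame lifetime: Δt = γτ = 1.4346 × 26.0 ns = 37.3 ns.
Distance: d = vΔt = 0.717 × 2.998×10⁸ m/s × 3.7300×10^-8 s = 8.02 m.

8.02 m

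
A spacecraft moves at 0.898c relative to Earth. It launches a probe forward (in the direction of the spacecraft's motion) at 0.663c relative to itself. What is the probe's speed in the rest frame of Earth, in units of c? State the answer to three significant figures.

0.978c

In units of c, u = (u' + v)/(1 + u'v) with u' = 0.663 and v = 0.898.
Numerator: 0.663 + 0.898 = 1.561. Denominator: 1 + (0.663)(0.898) = 1.595374.
u = 1.561/1.595374 = 0.97845, so the speed is 0.978c.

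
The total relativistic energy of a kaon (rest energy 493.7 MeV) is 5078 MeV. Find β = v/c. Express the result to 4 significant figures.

0.9953

γ = E/(mc²) = 5078/493.7 = 10.286.
β = √(1 − 1/γ²) = √(1 − 0.00945164) = √0.99054836 = 0.9953.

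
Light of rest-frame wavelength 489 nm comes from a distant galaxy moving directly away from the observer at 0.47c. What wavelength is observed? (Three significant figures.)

814 nm

Relativistic Doppler for wavelength: λ_obs = λ_src · √((1+β)/(1−β)).
With β = 0.47: factor = √(1.47/0.53) = 1.6654.
λ_obs = 489 × 1.6654 = 814 nm.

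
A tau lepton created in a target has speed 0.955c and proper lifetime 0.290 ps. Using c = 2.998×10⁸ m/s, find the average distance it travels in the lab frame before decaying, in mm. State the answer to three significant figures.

0.280 mm

With β = 0.955, γ = 1/√(1 − 0.955²) = 1/√0.087975 = 3.3715.
Lab-frame lifetime: Δt = γτ = 3.3715 × 0.290 ps = 0.97774 ps.
Distance: d = vΔt = 0.955 × 2.998×10⁸ m/s × 9.7774×10^-13 s = 2.80×10^-4 m = 0.280 mm.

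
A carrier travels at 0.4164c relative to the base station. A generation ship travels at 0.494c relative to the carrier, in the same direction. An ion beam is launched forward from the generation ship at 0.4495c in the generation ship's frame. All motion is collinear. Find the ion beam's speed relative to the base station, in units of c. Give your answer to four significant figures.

Apply u = (u'+v)/(1+u'v) twice. Ion beam in the carrier frame: (0.4495+0.494)/(1+0.4495·0.494) = 0.9435/1.222053 = 0.77206c.
That velocity, transformed to the rest frame of the base station: (0.77206+0.4164)/(1+0.77206·0.4164) = 1.18846/1.321485784 = 0.89934c.

0.8993c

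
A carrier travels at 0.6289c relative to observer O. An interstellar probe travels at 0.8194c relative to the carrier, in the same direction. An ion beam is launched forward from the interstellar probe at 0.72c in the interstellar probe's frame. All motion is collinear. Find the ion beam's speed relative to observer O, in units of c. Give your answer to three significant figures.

Apply u = (u'+v)/(1+u'v) twice. Ion beam in the carrier frame: (0.72+0.8194)/(1+0.72·0.8194) = 1.5394/1.589968 = 0.9682c.
That velocity, transformed to the rest frame of observer O: (0.9682+0.6289)/(1+0.9682·0.6289) = 1.5971/1.60890098 = 0.99267c.

0.993c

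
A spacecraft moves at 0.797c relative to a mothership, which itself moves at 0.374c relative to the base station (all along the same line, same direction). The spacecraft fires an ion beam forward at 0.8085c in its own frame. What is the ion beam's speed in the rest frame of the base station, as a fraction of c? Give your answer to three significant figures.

Compose velocities in two stages. Stage 1 (into S'): u₁ = (0.8085+0.797)/(1+0.8085×0.797) = 0.97636.
Stage 2 (into S): u = (0.97636+0.374)/(1+0.97636×0.374) = 0.98916, so the speed is 0.989c.

0.989c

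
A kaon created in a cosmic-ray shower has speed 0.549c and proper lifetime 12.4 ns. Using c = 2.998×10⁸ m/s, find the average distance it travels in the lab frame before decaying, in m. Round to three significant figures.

2.44 m

With β = 0.549, γ = 1/√(1 − 0.549²) = 1/√0.698599 = 1.1964.
Lab-frame lifetime: Δt = γτ = 1.1964 × 12.4 ns = 14.835 ns.
Distance: d = vΔt = 0.549 × 2.998×10⁸ m/s × 1.4835×10^-8 s = 2.44 m.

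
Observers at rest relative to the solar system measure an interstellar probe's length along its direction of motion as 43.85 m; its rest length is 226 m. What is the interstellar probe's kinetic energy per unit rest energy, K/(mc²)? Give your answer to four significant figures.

4.154

From L = L₀/γ: γ = 226/43.85 = 5.15393.
Since K = (γ−1)mc², K/(mc²) = 5.15393 − 1 = 4.154.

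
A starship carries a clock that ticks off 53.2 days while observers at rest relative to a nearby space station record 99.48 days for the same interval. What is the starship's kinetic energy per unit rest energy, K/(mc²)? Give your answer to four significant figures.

γ = Δt/Δτ = 99.48/53.2 = 1.86992.
Since K = (γ−1)mc², K/(mc²) = 1.86992 − 1 = 0.8699.

0.8699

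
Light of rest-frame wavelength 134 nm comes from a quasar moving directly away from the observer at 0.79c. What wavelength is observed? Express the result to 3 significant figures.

Relativistic Doppler for wavelength: λ_obs = λ_src · √((1+β)/(1−β)).
With β = 0.79: factor = √(1.79/0.21) = 2.9196.
λ_obs = 134 × 2.9196 = 391 nm.

391 nm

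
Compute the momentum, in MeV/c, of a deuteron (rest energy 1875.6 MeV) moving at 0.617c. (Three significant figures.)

1470 MeV/c

γ = 1/√(1 − β²) = 1/√(1 − 0.380689) = 1/√0.619311 = 1/0.786963 = 1.2707.
Momentum: p = γβ·mc = 1.2707 × 0.617 × 1875.6 MeV/c = 1470 MeV/c.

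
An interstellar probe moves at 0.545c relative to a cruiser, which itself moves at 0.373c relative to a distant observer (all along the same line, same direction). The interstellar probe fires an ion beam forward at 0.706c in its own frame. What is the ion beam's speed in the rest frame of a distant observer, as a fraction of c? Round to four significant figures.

0.9547c

Apply u = (u'+v)/(1+u'v) twice. Ion beam in the cruiser frame: (0.706+0.545)/(1+0.706·0.545) = 1.251/1.38477 = 0.9034c.
That velocity, transformed to the rest frame of a distant observer: (0.9034+0.373)/(1+0.9034·0.373) = 1.2764/1.3369682 = 0.9547c.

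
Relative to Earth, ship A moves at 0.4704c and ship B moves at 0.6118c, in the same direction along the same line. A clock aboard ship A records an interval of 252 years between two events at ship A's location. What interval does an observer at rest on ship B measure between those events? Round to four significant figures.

Speed of ship A in ship B's frame: u = (v_A − v_B)/(1 − v_A v_B/c²) = (0.4704 − 0.6118)/(1 − 0.4704×0.6118) = −0.1414/0.71220928 = −0.19854; |u| = 0.19854c.
At |u| = 0.19854c, γ = (1 − 0.0394181)^(−1/2) = 1.0203.
Ship A's interval is proper; time dilation gives Δt_B = γΔτ = 1.0203 × 252 years = 257.1 years.

257.1 years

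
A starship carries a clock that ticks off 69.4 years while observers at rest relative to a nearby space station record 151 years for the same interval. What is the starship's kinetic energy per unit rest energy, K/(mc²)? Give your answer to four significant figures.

γ = Δt/Δτ = 151/69.4 = 2.17579.
K/(mc²) = γ − 1 = 2.17579 − 1 = 1.176.

1.176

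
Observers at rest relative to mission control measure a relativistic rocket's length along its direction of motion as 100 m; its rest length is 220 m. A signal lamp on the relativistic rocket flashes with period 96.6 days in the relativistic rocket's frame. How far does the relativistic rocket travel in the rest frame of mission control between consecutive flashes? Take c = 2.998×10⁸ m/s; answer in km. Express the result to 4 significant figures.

4.903×10^12 km

Length contraction gives γ = L₀/L = 220/100 = 2.2.
β = √(1 − 1/γ²) = 0.89072. Lab-frame period = γτ = 2.2×96.6 days = 212.52 days. Distance = βc × γτ = 0.89072 × 2.998×10⁸ m/s × 18361728 s = 4.9033×10^15 m = 4.903×10^12 km.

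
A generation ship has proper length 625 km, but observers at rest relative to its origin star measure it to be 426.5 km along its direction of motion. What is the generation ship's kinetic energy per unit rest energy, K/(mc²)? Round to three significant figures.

0.465

Length contraction gives γ = L₀/L = 625/426.5 = 1.46542.
Since K = (γ−1)mc², K/(mc²) = 1.46542 − 1 = 0.465.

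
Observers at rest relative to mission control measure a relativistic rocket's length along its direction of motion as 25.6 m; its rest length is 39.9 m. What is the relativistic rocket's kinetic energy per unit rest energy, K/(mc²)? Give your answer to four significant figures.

0.5586

From L = L₀/γ: γ = 39.9/25.6 = 1.55859.
Since K = (γ−1)mc², K/(mc²) = 1.55859 − 1 = 0.5586.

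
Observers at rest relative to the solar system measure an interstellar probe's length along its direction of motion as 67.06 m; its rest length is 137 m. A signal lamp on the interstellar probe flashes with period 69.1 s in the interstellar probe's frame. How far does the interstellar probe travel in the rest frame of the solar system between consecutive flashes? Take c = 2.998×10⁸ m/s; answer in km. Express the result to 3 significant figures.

3.69×10^7 km

γ = L₀/L = 137/67.06 = 2.04295.
β = √(1 − 1/γ²) = 0.87201. Lab-frame period = γτ = 2.04295×69.1 s = 141.17 s. Distance = βc × γτ = 0.87201 × 2.998×10⁸ m/s × 141.17 s = 3.6906×10^10 m = 3.69×10^7 km.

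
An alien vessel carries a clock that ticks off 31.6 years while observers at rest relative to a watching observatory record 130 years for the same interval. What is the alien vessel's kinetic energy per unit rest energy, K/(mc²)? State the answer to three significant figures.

3.11

From Δt = γΔτ: γ = 130/31.6 = 4.11392.
Since K = (γ−1)mc², K/(mc²) = 4.11392 − 1 = 3.11.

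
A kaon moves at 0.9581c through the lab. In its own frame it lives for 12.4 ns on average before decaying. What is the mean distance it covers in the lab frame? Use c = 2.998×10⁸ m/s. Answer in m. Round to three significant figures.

12.4 m

γ = 1/√(1 − β²) = 1/√(1 − 0.91795561) = 1/√0.08204439 = 1/0.286434 = 3.4912.
Lab-frame lifetime: Δt = γτ = 3.4912 × 12.4 ns = 43.291 ns.
Distance: d = vΔt = 0.9581 × 2.998×10⁸ m/s × 4.3291×10^-8 s = 12.4 m.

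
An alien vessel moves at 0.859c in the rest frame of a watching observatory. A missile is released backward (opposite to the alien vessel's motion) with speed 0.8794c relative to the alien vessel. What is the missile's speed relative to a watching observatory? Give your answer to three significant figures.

0.0834c

In units of c, u = (u' + v)/(1 + u'v) with u' = −0.8794 and v = 0.859.
Numerator: −0.8794 + 0.859 = −0.0204. Denominator: 1 + (−0.8794)(0.859) = 0.2445954.
u = −0.0204/0.2445954 = −0.083403, so the speed is 0.0834c.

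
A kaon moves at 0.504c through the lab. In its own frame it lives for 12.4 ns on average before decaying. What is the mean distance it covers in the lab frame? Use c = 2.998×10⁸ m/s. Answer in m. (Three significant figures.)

2.17 m

With β = 0.504, γ = 1/√(1 − 0.504²) = 1/√0.745984 = 1.1578.
Lab-frame lifetime: Δt = γτ = 1.1578 × 12.4 ns = 14.357 ns.
Distance: d = vΔt = 0.504 × 2.998×10⁸ m/s × 1.4357×10^-8 s = 2.17 m.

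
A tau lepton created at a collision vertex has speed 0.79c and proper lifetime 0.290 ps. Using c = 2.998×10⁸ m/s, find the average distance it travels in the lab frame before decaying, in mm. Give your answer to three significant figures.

0.112 mm

γ = 1/√(1 − β²) = 1/√(1 − 0.6241) = 1/√0.3759 = 1/0.613107 = 1.631.
Lab-frame lifetime: Δt = γτ = 1.631 × 0.290 ps = 0.47299 ps.
Distance: d = vΔt = 0.79 × 2.998×10⁸ m/s × 4.7299×10^-13 s = 1.12×10^-4 m = 0.112 mm.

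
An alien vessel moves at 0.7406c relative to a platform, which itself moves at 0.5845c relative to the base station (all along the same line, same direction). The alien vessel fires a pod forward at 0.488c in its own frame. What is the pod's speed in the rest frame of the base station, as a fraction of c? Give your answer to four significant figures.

Compose velocities in two stages. Stage 1 (into S'): u₁ = (0.488+0.7406)/(1+0.488×0.7406) = 0.90244.
Stage 2 (into S): u = (0.90244+0.5845)/(1+0.90244×0.5845) = 0.97346, so the speed is 0.9735c.

0.9735c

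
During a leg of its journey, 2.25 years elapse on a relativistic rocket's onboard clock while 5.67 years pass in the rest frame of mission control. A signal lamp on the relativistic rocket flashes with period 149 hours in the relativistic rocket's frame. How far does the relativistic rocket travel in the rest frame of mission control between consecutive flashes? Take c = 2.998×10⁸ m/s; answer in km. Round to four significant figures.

3.720×10^11 km

γ = Δt/Δτ = 5.67/2.25 = 2.52.
β = √(1 − 1/γ²) = 0.91789. Lab-frame period = γτ = 2.52×149 hours = 375.48 hours. Distance = βc × γτ = 0.91789 × 2.998×10⁸ m/s × 1351728 s = 3.7197×10^14 m = 3.720×10^11 km.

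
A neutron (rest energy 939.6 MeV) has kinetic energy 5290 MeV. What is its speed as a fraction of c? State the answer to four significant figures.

0.9886c

K = (γ−1)mc², so γ = 1 + 5290/939.6 = 6.6301.
Then v/c = √(1 − γ⁻²) = √(1 − 0.0227489) = √0.9772511 = 0.9886.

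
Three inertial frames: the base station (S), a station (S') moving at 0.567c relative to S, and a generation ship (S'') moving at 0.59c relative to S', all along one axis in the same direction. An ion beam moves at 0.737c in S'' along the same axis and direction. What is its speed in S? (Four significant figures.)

Compose velocities in two stages. Stage 1 (into S'): u₁ = (0.737+0.59)/(1+0.737×0.59) = 0.92485.
Stage 2 (into S): u = (0.92485+0.567)/(1+0.92485×0.567) = 0.97865, so the speed is 0.9787c.

0.9787c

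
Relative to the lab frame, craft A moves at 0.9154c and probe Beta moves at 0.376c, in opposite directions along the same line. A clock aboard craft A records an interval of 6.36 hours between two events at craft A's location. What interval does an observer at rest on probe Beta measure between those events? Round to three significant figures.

22.9 hours

Speed of craft A in probe Beta's frame: u = (v_A + v_B)/(1 + v_A v_B/c²) = (0.9154 + 0.376)/(1 + 0.9154×0.376) = 1.2914/1.3441904 = 0.96073; |u| = 0.96073c.
At |u| = 0.96073c, γ = (1 − 0.923002)^(−1/2) = 3.6038.
The clock on craft A records proper time, so probe Beta measures Δt = γΔτ = 3.6038 × 6.36 = 22.9 hours.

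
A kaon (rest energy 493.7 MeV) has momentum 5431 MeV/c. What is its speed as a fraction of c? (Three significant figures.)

βγ = pc/(mc²) = 5431/493.7 = 11.001.
Since γ² = 1 + (βγ)² = 122.022, γ = √122.022 = 11.0464, and β = (βγ)/γ = 11.001/11.0464 = 0.996.

0.996c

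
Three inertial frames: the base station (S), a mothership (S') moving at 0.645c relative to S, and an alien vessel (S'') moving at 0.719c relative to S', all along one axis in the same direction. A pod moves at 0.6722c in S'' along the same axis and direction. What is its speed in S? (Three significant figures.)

0.986c

Compose velocities in two stages. Stage 1 (into S'): u₁ = (0.6722+0.719)/(1+0.6722×0.719) = 0.9379.
Stage 2 (into S): u = (0.9379+0.645)/(1+0.9379×0.645) = 0.98626, so the speed is 0.986c.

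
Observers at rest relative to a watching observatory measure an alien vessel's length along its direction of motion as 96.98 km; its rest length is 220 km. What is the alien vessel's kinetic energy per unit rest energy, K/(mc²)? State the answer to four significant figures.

1.269

Length contraction gives γ = L₀/L = 220/96.98 = 2.26851.
Since K = (γ−1)mc², K/(mc²) = 2.26851 − 1 = 1.269.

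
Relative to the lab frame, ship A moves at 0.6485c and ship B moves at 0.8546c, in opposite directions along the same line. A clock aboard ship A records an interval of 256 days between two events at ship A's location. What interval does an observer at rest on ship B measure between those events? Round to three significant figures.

Speed of ship A in ship B's frame: u = (v_A + v_B)/(1 + v_A v_B/c²) = (0.6485 + 0.8546)/(1 + 0.6485×0.8546) = 1.5031/1.5542081 = 0.96712; |u| = 0.96712c.
γ for this relative speed: γ = 1/√(1 − 0.935321) = 3.932.
The clock on ship A records proper time, so ship B measures Δt = γΔτ = 3.932 × 256 = 1010 days.

1010 days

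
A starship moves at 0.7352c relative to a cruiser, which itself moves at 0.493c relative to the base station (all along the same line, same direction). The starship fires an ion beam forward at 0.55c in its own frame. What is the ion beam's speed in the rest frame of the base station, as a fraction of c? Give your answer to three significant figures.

0.970c

Apply u = (u'+v)/(1+u'v) twice. Ion beam in the cruiser frame: (0.55+0.7352)/(1+0.55·0.7352) = 1.2852/1.40436 = 0.91515c.
That velocity, transformed to the rest frame of the base station: (0.91515+0.493)/(1+0.91515·0.493) = 1.40815/1.45116895 = 0.97036c.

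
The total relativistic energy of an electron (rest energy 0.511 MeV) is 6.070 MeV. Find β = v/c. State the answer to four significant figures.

0.9965

γ = E/(mc²) = 6.070/0.511 = 11.879.
β = √(1 − 1/γ²) = √(1 − 0.00708664) = √0.99291336 = 0.9965.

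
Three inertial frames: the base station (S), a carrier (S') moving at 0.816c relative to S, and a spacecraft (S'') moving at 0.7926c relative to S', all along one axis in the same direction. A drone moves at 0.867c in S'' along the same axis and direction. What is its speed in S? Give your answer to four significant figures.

0.9983c

Apply u = (u'+v)/(1+u'v) twice. Drone in the carrier frame: (0.867+0.7926)/(1+0.867·0.7926) = 1.6596/1.6871842 = 0.98365c.
That velocity, transformed to the rest frame of the base station: (0.98365+0.816)/(1+0.98365·0.816) = 1.79965/1.8026584 = 0.99833c.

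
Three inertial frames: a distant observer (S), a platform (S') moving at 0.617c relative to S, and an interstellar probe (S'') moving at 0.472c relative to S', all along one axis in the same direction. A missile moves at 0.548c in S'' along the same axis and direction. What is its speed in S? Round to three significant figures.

Apply u = (u'+v)/(1+u'v) twice. Missile in the platform frame: (0.548+0.472)/(1+0.548·0.472) = 1.02/1.258656 = 0.81039c.
That velocity, transformed to the rest frame of a distant observer: (0.81039+0.617)/(1+0.81039·0.617) = 1.42739/1.50001063 = 0.95159c.

0.952c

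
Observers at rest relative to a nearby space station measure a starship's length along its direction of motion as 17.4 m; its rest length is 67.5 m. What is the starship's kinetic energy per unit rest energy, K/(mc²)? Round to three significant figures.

From L = L₀/γ: γ = 67.5/17.4 = 3.87931.
Since K = (γ−1)mc², K/(mc²) = 3.87931 − 1 = 2.88.

2.88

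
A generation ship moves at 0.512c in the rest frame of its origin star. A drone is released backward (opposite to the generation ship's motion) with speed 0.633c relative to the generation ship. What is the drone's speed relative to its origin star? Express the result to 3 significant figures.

0.179c

Relativistic velocity addition: u = (u' + v)/(1 + u'v/c²), with u' = −0.633c and v = 0.512c.
Numerator: −0.633 + 0.512 = −0.121. Denominator: 1 + (−0.633)(0.512) = 0.675904.
u = −0.121/0.675904 = −0.17902, so the speed is 0.179c.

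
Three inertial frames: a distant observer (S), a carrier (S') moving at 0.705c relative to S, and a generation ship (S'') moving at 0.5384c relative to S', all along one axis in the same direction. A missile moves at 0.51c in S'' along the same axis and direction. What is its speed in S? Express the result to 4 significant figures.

First combine the missile and generation ship (S''→S'): u₁ = (0.51 + 0.5384)/(1 + 0.51×0.5384) = 1.0484/1.274584 = 0.82254.
Then combine with the carrier (S'→S): u = (0.82254 + 0.705)/(1 + 0.82254×0.705) = 1.52754/1.5798907 = 0.96686.

0.9669c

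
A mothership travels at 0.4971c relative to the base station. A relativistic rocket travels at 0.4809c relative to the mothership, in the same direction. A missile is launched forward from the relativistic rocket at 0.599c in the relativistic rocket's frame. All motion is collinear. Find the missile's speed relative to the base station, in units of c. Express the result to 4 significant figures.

0.9426c

Apply u = (u'+v)/(1+u'v) twice. Missile in the mothership frame: (0.599+0.4809)/(1+0.599·0.4809) = 1.0799/1.2880591 = 0.83839c.
That velocity, transformed to the rest frame of the base station: (0.83839+0.4971)/(1+0.83839·0.4971) = 1.33549/1.416763669 = 0.94263c.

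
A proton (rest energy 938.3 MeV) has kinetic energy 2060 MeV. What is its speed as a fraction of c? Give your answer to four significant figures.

0.9498c

K = (γ−1)mc², so γ = 1 + 2060/938.3 = 3.1955.
Then v/c = √(1 − γ⁻²) = √(1 − 0.0979315) = √0.9020685 = 0.9498.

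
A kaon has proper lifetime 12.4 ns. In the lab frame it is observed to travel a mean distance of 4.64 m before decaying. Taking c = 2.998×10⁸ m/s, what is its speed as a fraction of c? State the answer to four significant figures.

0.7804c

Let x = d/(cτ) = 4.640 m / (2.998×10⁸ m/s × 1.240×10^-8 s) = 1.2481. Since d = βγcτ, x = βγ = β/√(1−β²).
Solving: β² = x²/(1+x²) = 1.55775/2.55775 = 0.609031, so β = 0.7804.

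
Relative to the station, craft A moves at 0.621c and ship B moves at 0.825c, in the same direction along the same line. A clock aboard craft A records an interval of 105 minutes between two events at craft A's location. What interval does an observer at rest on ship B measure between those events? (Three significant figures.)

Transform craft A's velocity into ship B's frame: (0.621 − 0.825)/(1 − 0.621·0.825) = −0.204/0.487675, so the relative speed is 0.41831c.
At |u| = 0.41831c, γ = (1 − 0.174983)^(−1/2) = 1.101.
The clock on craft A records proper time, so ship B measures Δt = γΔτ = 1.101 × 105 = 116 minutes.

116 minutes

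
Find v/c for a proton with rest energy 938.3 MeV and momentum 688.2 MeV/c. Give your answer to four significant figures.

pc/(mc²) = 688.2/938.3 = 0.73345 = βγ = β/√(1−β²).
So β² = x²/(1 + x²) with x = 0.73345: x² = 0.537949, β² = 0.537949/1.537949 = 0.349783, β = 0.5914.

0.5914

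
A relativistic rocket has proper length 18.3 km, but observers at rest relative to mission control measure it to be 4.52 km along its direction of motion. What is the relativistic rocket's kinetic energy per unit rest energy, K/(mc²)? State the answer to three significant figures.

From L = L₀/γ: γ = 18.3/4.52 = 4.04867.
K/(mc²) = γ − 1 = 4.04867 − 1 = 3.05.

3.05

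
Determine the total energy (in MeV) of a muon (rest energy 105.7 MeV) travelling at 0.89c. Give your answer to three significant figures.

232 MeV

With β = 0.89, γ = 1/√(1 − 0.89²) = 1/√0.2079 = 2.1932.
Total energy: E = γmc² = 2.1932 × 105.7 MeV = 232 MeV.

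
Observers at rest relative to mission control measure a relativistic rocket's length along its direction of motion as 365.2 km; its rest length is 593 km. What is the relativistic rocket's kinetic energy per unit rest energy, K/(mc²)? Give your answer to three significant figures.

0.624

γ = L₀/L = 593/365.2 = 1.62377.
K/(mc²) = γ − 1 = 1.62377 − 1 = 0.624.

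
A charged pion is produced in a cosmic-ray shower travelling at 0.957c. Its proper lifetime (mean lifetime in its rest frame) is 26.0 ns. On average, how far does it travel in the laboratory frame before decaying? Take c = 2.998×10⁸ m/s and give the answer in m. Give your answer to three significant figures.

γ = 1/√(1 − β²) = 1/√(1 − 0.915849) = 1/√0.084151 = 1/0.290088 = 3.4472.
Lab-frame lifetime: Δt = γτ = 3.4472 × 26.0 ns = 89.627 ns.
Distance: d = vΔt = 0.957 × 2.998×10⁸ m/s × 8.9627×10^-8 s = 25.7 m.

25.7 m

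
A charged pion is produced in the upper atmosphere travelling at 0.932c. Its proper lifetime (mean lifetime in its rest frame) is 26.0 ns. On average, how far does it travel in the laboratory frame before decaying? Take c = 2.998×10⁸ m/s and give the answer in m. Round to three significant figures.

γ = 1/√(1 − β²) = 1/√(1 − 0.868624) = 1/√0.131376 = 1/0.362458 = 2.7589.
Lab-frame lifetime: Δt = γτ = 2.7589 × 26.0 ns = 71.731 ns.
Distance: d = vΔt = 0.932 × 2.998×10⁸ m/s × 7.1731×10^-8 s = 20.0 m.

20.0 m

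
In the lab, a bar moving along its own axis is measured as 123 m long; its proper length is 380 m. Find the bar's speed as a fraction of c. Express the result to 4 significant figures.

Length contraction gives γ = L₀/L = 380/123 = 3.0894.
β = √(1 − 1/γ²) = √0.895226 = 0.9462.

0.9462c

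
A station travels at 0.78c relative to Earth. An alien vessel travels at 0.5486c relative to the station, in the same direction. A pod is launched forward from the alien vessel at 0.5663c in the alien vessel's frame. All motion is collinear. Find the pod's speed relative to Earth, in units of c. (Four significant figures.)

First combine the pod and alien vessel (S''→S'): u₁ = (0.5663 + 0.5486)/(1 + 0.5663×0.5486) = 1.1149/1.31067218 = 0.85063.
Then combine with the station (S'→S): u = (0.85063 + 0.78)/(1 + 0.85063×0.78) = 1.63063/1.6634914 = 0.98025.

0.9802c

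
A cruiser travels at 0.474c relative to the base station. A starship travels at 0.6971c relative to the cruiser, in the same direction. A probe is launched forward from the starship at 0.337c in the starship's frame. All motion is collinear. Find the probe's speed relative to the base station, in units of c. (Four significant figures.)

0.9388c

Compose velocities in two stages. Stage 1 (into S'): u₁ = (0.337+0.6971)/(1+0.337×0.6971) = 0.83738.
Stage 2 (into S): u = (0.83738+0.474)/(1+0.83738×0.474) = 0.93877, so the speed is 0.9388c.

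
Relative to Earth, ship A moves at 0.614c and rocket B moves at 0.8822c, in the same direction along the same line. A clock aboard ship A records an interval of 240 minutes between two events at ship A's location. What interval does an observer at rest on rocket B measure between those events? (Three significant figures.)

296 minutes

Speed of ship A in rocket B's frame: u = (v_A − v_B)/(1 − v_A v_B/c²) = (0.614 − 0.8822)/(1 − 0.614×0.8822) = −0.2682/0.4583292 = −0.58517; |u| = 0.58517c.
γ for this relative speed: γ = 1/√(1 − 0.342424) = 1.2332.
Ship A's interval is proper; time dilation gives Δt_B = γΔτ = 1.2332 × 240 minutes = 296 minutes.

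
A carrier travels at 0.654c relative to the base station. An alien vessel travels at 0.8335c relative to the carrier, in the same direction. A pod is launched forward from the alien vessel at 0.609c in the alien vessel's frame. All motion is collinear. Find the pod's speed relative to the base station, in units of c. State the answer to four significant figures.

Compose velocities in two stages. Stage 1 (into S'): u₁ = (0.609+0.8335)/(1+0.609×0.8335) = 0.95682.
Stage 2 (into S): u = (0.95682+0.654)/(1+0.95682×0.654) = 0.99081, so the speed is 0.9908c.

0.9908c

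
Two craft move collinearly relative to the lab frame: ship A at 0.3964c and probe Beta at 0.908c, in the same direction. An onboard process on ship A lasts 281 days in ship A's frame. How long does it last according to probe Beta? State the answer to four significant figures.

Transform ship A's velocity into probe Beta's frame: (0.3964 − 0.908)/(1 − 0.3964·0.908) = −0.5116/0.6400688, so the relative speed is 0.79929c.
At |u| = 0.79929c, γ = (1 − 0.638865)^(−1/2) = 1.664.
The clock on ship A records proper time, so probe Beta measures Δt = γΔτ = 1.664 × 281 = 467.6 days.

467.6 days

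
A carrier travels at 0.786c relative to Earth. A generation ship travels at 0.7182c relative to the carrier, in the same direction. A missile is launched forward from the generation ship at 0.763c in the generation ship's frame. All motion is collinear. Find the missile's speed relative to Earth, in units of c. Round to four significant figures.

Apply u = (u'+v)/(1+u'v) twice. Missile in the carrier frame: (0.763+0.7182)/(1+0.763·0.7182) = 1.4812/1.5479866 = 0.95686c.
That velocity, transformed to the rest frame of Earth: (0.95686+0.786)/(1+0.95686·0.786) = 1.74286/1.75209196 = 0.99473c.

0.9947c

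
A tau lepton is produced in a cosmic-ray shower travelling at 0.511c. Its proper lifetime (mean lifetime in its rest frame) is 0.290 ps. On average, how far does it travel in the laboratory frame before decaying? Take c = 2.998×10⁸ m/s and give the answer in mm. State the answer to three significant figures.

0.0517 mm

With β = 0.511, γ = 1/√(1 − 0.511²) = 1/√0.738879 = 1.1634.
Lab-frame lifetime: Δt = γτ = 1.1634 × 0.290 ps = 0.33739 ps.
Distance: d = vΔt = 0.511 × 2.998×10⁸ m/s × 3.3739×10^-13 s = 5.17×10^-5 m = 0.0517 mm.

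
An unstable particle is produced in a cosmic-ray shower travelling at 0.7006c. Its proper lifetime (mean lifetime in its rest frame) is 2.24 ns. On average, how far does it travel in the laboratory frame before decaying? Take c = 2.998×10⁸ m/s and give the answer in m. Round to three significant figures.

With β = 0.7006, γ = 1/√(1 − 0.7006²) = 1/√0.50915964 = 1.4014.
Lab-frame lifetime: Δt = γτ = 1.4014 × 2.24 ns = 3.1391 ns.
Distance: d = vΔt = 0.7006 × 2.998×10⁸ m/s × 3.1391×10^-9 s = 0.659 m.

0.659 m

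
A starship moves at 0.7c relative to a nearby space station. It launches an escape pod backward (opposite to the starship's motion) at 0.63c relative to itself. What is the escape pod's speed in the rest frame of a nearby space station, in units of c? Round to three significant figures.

0.125c

Relativistic velocity addition: u = (u' + v)/(1 + u'v/c²), with u' = −0.63c and v = 0.7c.
Numerator: −0.63 + 0.7 = 0.07. Denominator: 1 + (−0.63)(0.7) = 0.559.
u = 0.07/0.559 = 0.12522, so the speed is 0.125c.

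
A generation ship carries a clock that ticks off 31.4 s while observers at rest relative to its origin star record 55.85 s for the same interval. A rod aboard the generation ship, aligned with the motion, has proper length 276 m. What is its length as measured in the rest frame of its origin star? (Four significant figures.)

155.2 m

From Δt = γΔτ: γ = 55.85/31.4 = 1.77866.
L = L₀/γ = 276/1.77866 = 155.2 m.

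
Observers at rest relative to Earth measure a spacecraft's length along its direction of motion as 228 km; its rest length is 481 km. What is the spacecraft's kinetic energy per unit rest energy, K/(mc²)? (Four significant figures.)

1.110

Length contraction gives γ = L₀/L = 481/228 = 2.10965.
Since K = (γ−1)mc², K/(mc²) = 2.10965 − 1 = 1.110.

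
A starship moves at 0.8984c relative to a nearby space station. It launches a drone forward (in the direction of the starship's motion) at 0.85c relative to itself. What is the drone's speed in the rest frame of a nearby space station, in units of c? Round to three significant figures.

In units of c, u = (u' + v)/(1 + u'v) with u' = 0.85 and v = 0.8984.
Numerator: 0.85 + 0.8984 = 1.7484. Denominator: 1 + (0.85)(0.8984) = 1.76364.
u = 1.7484/1.76364 = 0.99136, so the speed is 0.991c.

0.991c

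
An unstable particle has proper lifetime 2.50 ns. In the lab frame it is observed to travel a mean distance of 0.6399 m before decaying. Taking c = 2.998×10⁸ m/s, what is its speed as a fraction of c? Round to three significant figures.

d = βγcτ ⇒ βγ = d/(cτ) = 0.6399 m / (0.7495 m) = 0.85377.
β = (βγ)/√(1+(βγ)²) = 0.85377/√1.728923 = 0.649.

0.649c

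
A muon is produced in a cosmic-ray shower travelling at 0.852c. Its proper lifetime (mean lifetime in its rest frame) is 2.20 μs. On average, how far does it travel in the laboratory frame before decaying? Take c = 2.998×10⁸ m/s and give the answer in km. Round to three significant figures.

1.07 km

β² = 0.725904, so γ = 1/√0.274096 = 1.9101.
Lab-frame lifetime: Δt = γτ = 1.9101 × 2.20 μs = 4.2022 μs.
Distance: d = vΔt = 0.852 × 2.998×10⁸ m/s × 4.2022×10^-6 s = 1070 m = 1.07 km.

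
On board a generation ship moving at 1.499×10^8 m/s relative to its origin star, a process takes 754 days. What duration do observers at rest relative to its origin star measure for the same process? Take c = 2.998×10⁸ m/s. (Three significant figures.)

871 days

β = v/c = (1.499×10^8 m/s)/(2.998×10⁸ m/s) = 0.5.
Lorentz factor: γ = (1 − 0.25)^(−1/2) = 1.1547.
Time dilation: Δt = γ·Δτ = 1.1547 × 754 = 871 days.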